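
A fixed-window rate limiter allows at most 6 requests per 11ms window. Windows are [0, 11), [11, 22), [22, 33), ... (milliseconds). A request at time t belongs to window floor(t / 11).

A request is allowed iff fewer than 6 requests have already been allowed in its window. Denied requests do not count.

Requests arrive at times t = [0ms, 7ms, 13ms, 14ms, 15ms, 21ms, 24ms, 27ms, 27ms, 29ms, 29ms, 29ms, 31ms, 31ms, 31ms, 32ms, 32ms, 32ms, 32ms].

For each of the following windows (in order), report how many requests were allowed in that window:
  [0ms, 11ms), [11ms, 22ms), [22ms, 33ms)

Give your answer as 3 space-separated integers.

Processing requests:
  req#1 t=0ms (window 0): ALLOW
  req#2 t=7ms (window 0): ALLOW
  req#3 t=13ms (window 1): ALLOW
  req#4 t=14ms (window 1): ALLOW
  req#5 t=15ms (window 1): ALLOW
  req#6 t=21ms (window 1): ALLOW
  req#7 t=24ms (window 2): ALLOW
  req#8 t=27ms (window 2): ALLOW
  req#9 t=27ms (window 2): ALLOW
  req#10 t=29ms (window 2): ALLOW
  req#11 t=29ms (window 2): ALLOW
  req#12 t=29ms (window 2): ALLOW
  req#13 t=31ms (window 2): DENY
  req#14 t=31ms (window 2): DENY
  req#15 t=31ms (window 2): DENY
  req#16 t=32ms (window 2): DENY
  req#17 t=32ms (window 2): DENY
  req#18 t=32ms (window 2): DENY
  req#19 t=32ms (window 2): DENY

Allowed counts by window: 2 4 6

Answer: 2 4 6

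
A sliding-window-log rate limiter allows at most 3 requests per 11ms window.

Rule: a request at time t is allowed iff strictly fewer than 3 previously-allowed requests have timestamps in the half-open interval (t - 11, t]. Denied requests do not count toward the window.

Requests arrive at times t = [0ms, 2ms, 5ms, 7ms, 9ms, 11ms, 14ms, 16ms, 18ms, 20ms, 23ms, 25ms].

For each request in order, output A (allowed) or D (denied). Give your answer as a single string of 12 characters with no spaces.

Tracking allowed requests in the window:
  req#1 t=0ms: ALLOW
  req#2 t=2ms: ALLOW
  req#3 t=5ms: ALLOW
  req#4 t=7ms: DENY
  req#5 t=9ms: DENY
  req#6 t=11ms: ALLOW
  req#7 t=14ms: ALLOW
  req#8 t=16ms: ALLOW
  req#9 t=18ms: DENY
  req#10 t=20ms: DENY
  req#11 t=23ms: ALLOW
  req#12 t=25ms: ALLOW

Answer: AAADDAAADDAA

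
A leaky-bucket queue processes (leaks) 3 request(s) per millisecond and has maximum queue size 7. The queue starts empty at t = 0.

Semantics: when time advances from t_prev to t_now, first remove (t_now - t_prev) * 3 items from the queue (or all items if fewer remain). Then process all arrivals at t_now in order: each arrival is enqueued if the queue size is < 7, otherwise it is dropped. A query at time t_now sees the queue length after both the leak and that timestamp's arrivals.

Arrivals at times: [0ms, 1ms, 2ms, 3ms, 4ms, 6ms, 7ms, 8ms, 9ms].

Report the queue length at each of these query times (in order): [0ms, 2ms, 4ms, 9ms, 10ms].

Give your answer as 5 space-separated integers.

Answer: 1 1 1 1 0

Derivation:
Queue lengths at query times:
  query t=0ms: backlog = 1
  query t=2ms: backlog = 1
  query t=4ms: backlog = 1
  query t=9ms: backlog = 1
  query t=10ms: backlog = 0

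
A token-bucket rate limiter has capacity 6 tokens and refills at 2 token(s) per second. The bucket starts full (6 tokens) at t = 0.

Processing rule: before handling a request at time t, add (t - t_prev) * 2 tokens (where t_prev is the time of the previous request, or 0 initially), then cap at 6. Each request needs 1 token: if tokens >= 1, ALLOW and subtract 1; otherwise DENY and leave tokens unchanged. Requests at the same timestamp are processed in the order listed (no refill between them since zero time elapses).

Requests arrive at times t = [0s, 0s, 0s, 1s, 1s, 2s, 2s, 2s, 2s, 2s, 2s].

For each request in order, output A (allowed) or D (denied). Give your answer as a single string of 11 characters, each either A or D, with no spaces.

Answer: AAAAAAAAAAD

Derivation:
Simulating step by step:
  req#1 t=0s: ALLOW
  req#2 t=0s: ALLOW
  req#3 t=0s: ALLOW
  req#4 t=1s: ALLOW
  req#5 t=1s: ALLOW
  req#6 t=2s: ALLOW
  req#7 t=2s: ALLOW
  req#8 t=2s: ALLOW
  req#9 t=2s: ALLOW
  req#10 t=2s: ALLOW
  req#11 t=2s: DENY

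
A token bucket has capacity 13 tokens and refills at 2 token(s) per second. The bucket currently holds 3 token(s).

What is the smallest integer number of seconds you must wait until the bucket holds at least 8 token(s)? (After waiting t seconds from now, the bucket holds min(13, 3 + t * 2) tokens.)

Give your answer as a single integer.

Need 3 + t * 2 >= 8, so t >= 5/2.
Smallest integer t = ceil(5/2) = 3.

Answer: 3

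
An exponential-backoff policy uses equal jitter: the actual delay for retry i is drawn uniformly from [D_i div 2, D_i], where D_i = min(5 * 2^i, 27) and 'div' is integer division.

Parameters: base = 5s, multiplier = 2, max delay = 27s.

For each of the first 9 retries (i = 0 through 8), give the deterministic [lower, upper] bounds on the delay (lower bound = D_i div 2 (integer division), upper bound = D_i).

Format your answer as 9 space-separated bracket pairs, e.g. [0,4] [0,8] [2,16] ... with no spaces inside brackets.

Answer: [2,5] [5,10] [10,20] [13,27] [13,27] [13,27] [13,27] [13,27] [13,27]

Derivation:
Computing bounds per retry:
  i=0: D_i=min(5*2^0,27)=5, bounds=[2,5]
  i=1: D_i=min(5*2^1,27)=10, bounds=[5,10]
  i=2: D_i=min(5*2^2,27)=20, bounds=[10,20]
  i=3: D_i=min(5*2^3,27)=27, bounds=[13,27]
  i=4: D_i=min(5*2^4,27)=27, bounds=[13,27]
  i=5: D_i=min(5*2^5,27)=27, bounds=[13,27]
  i=6: D_i=min(5*2^6,27)=27, bounds=[13,27]
  i=7: D_i=min(5*2^7,27)=27, bounds=[13,27]
  i=8: D_i=min(5*2^8,27)=27, bounds=[13,27]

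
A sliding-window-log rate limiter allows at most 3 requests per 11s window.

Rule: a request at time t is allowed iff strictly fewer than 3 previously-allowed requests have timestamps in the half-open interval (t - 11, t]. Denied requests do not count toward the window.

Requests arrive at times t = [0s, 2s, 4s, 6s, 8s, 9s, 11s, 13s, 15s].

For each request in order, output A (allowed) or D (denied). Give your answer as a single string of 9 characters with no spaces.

Answer: AAADDDAAA

Derivation:
Tracking allowed requests in the window:
  req#1 t=0s: ALLOW
  req#2 t=2s: ALLOW
  req#3 t=4s: ALLOW
  req#4 t=6s: DENY
  req#5 t=8s: DENY
  req#6 t=9s: DENY
  req#7 t=11s: ALLOW
  req#8 t=13s: ALLOW
  req#9 t=15s: ALLOW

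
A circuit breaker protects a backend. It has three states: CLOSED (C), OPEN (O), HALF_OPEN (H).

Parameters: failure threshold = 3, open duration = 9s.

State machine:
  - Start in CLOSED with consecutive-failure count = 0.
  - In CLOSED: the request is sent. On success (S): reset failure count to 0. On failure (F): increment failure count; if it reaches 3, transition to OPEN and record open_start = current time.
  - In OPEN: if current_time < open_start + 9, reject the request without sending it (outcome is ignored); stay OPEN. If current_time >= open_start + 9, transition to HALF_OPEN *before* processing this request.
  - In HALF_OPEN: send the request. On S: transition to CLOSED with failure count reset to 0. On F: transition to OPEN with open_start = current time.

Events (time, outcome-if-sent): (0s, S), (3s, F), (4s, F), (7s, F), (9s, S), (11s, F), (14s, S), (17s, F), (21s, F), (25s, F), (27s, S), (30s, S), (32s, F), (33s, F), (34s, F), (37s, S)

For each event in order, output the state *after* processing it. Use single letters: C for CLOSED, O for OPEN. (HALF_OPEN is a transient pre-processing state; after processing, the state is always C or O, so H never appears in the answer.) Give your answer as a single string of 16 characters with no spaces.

State after each event:
  event#1 t=0s outcome=S: state=CLOSED
  event#2 t=3s outcome=F: state=CLOSED
  event#3 t=4s outcome=F: state=CLOSED
  event#4 t=7s outcome=F: state=OPEN
  event#5 t=9s outcome=S: state=OPEN
  event#6 t=11s outcome=F: state=OPEN
  event#7 t=14s outcome=S: state=OPEN
  event#8 t=17s outcome=F: state=OPEN
  event#9 t=21s outcome=F: state=OPEN
  event#10 t=25s outcome=F: state=OPEN
  event#11 t=27s outcome=S: state=CLOSED
  event#12 t=30s outcome=S: state=CLOSED
  event#13 t=32s outcome=F: state=CLOSED
  event#14 t=33s outcome=F: state=CLOSED
  event#15 t=34s outcome=F: state=OPEN
  event#16 t=37s outcome=S: state=OPEN

Answer: CCCOOOOOOOCCCCOO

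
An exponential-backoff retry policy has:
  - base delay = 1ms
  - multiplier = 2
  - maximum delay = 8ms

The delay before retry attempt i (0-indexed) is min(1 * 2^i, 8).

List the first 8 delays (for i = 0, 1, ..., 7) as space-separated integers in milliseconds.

Answer: 1 2 4 8 8 8 8 8

Derivation:
Computing each delay:
  i=0: min(1*2^0, 8) = 1
  i=1: min(1*2^1, 8) = 2
  i=2: min(1*2^2, 8) = 4
  i=3: min(1*2^3, 8) = 8
  i=4: min(1*2^4, 8) = 8
  i=5: min(1*2^5, 8) = 8
  i=6: min(1*2^6, 8) = 8
  i=7: min(1*2^7, 8) = 8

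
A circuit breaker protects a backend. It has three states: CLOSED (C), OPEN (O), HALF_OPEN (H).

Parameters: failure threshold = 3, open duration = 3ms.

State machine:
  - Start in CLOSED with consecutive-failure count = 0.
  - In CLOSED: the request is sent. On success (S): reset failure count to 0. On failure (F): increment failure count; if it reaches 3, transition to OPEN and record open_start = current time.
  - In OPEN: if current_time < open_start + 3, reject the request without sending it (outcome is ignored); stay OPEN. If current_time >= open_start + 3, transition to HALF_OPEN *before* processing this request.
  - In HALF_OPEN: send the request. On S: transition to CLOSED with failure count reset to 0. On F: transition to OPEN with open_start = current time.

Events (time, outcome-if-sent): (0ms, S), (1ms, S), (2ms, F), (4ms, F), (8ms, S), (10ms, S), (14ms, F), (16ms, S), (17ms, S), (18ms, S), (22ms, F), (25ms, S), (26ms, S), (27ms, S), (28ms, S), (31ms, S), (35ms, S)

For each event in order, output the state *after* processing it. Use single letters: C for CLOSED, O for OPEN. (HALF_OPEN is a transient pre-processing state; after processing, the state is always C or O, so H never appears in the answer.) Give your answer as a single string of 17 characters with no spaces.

Answer: CCCCCCCCCCCCCCCCC

Derivation:
State after each event:
  event#1 t=0ms outcome=S: state=CLOSED
  event#2 t=1ms outcome=S: state=CLOSED
  event#3 t=2ms outcome=F: state=CLOSED
  event#4 t=4ms outcome=F: state=CLOSED
  event#5 t=8ms outcome=S: state=CLOSED
  event#6 t=10ms outcome=S: state=CLOSED
  event#7 t=14ms outcome=F: state=CLOSED
  event#8 t=16ms outcome=S: state=CLOSED
  event#9 t=17ms outcome=S: state=CLOSED
  event#10 t=18ms outcome=S: state=CLOSED
  event#11 t=22ms outcome=F: state=CLOSED
  event#12 t=25ms outcome=S: state=CLOSED
  event#13 t=26ms outcome=S: state=CLOSED
  event#14 t=27ms outcome=S: state=CLOSED
  event#15 t=28ms outcome=S: state=CLOSED
  event#16 t=31ms outcome=S: state=CLOSED
  event#17 t=35ms outcome=S: state=CLOSED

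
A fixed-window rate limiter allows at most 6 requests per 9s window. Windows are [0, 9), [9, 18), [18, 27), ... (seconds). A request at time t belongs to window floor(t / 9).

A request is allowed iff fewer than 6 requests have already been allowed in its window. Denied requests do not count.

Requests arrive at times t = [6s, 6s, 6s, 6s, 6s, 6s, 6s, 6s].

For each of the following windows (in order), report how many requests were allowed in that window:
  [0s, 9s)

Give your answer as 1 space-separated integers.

Answer: 6

Derivation:
Processing requests:
  req#1 t=6s (window 0): ALLOW
  req#2 t=6s (window 0): ALLOW
  req#3 t=6s (window 0): ALLOW
  req#4 t=6s (window 0): ALLOW
  req#5 t=6s (window 0): ALLOW
  req#6 t=6s (window 0): ALLOW
  req#7 t=6s (window 0): DENY
  req#8 t=6s (window 0): DENY

Allowed counts by window: 6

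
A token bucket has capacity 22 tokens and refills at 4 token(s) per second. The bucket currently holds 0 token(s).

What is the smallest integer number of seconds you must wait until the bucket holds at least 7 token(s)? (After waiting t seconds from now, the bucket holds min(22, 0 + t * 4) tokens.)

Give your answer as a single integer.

Need 0 + t * 4 >= 7, so t >= 7/4.
Smallest integer t = ceil(7/4) = 2.

Answer: 2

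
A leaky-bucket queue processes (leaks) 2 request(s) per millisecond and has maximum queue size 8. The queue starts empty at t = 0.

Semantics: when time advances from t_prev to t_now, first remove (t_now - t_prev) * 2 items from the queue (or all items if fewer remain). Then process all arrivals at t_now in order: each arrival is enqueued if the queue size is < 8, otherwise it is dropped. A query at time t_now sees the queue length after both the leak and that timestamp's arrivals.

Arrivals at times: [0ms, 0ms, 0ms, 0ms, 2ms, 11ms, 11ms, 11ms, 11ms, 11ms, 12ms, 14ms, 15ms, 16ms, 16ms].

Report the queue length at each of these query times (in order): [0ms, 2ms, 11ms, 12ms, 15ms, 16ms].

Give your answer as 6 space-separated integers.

Answer: 4 1 5 4 1 2

Derivation:
Queue lengths at query times:
  query t=0ms: backlog = 4
  query t=2ms: backlog = 1
  query t=11ms: backlog = 5
  query t=12ms: backlog = 4
  query t=15ms: backlog = 1
  query t=16ms: backlog = 2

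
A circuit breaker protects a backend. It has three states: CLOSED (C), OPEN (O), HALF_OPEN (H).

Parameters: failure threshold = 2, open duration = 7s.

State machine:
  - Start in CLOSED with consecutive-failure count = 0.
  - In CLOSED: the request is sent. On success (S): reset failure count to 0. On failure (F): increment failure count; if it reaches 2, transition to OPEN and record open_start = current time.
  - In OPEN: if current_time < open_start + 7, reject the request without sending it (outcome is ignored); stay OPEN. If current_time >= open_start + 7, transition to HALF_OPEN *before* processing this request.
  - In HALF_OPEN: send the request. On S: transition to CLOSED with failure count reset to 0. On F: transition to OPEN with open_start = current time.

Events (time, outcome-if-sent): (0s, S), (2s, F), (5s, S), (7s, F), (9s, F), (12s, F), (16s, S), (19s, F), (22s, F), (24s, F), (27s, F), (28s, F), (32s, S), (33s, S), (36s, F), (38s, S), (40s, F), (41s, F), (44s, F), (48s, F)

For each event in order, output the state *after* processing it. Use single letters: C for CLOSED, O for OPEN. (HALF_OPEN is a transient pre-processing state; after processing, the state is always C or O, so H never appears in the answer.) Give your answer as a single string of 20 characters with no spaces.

State after each event:
  event#1 t=0s outcome=S: state=CLOSED
  event#2 t=2s outcome=F: state=CLOSED
  event#3 t=5s outcome=S: state=CLOSED
  event#4 t=7s outcome=F: state=CLOSED
  event#5 t=9s outcome=F: state=OPEN
  event#6 t=12s outcome=F: state=OPEN
  event#7 t=16s outcome=S: state=CLOSED
  event#8 t=19s outcome=F: state=CLOSED
  event#9 t=22s outcome=F: state=OPEN
  event#10 t=24s outcome=F: state=OPEN
  event#11 t=27s outcome=F: state=OPEN
  event#12 t=28s outcome=F: state=OPEN
  event#13 t=32s outcome=S: state=CLOSED
  event#14 t=33s outcome=S: state=CLOSED
  event#15 t=36s outcome=F: state=CLOSED
  event#16 t=38s outcome=S: state=CLOSED
  event#17 t=40s outcome=F: state=CLOSED
  event#18 t=41s outcome=F: state=OPEN
  event#19 t=44s outcome=F: state=OPEN
  event#20 t=48s outcome=F: state=OPEN

Answer: CCCCOOCCOOOOCCCCCOOO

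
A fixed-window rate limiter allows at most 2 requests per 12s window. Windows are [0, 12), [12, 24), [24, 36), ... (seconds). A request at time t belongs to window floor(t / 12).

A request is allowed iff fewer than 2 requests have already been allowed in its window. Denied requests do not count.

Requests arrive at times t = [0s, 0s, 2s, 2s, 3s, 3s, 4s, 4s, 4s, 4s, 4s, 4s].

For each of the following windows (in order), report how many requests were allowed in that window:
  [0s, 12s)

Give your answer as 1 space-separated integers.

Answer: 2

Derivation:
Processing requests:
  req#1 t=0s (window 0): ALLOW
  req#2 t=0s (window 0): ALLOW
  req#3 t=2s (window 0): DENY
  req#4 t=2s (window 0): DENY
  req#5 t=3s (window 0): DENY
  req#6 t=3s (window 0): DENY
  req#7 t=4s (window 0): DENY
  req#8 t=4s (window 0): DENY
  req#9 t=4s (window 0): DENY
  req#10 t=4s (window 0): DENY
  req#11 t=4s (window 0): DENY
  req#12 t=4s (window 0): DENY

Allowed counts by window: 2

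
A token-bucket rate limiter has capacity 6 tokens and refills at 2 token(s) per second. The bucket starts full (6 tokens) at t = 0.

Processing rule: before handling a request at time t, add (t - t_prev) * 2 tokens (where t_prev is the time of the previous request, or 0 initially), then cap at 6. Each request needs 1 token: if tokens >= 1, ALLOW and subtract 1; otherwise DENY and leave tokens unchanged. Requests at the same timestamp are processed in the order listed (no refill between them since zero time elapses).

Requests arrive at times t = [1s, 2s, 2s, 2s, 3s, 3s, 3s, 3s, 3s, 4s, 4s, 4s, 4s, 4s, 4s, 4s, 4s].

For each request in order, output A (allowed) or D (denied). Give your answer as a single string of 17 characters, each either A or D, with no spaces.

Answer: AAAAAAAAAAADDDDDD

Derivation:
Simulating step by step:
  req#1 t=1s: ALLOW
  req#2 t=2s: ALLOW
  req#3 t=2s: ALLOW
  req#4 t=2s: ALLOW
  req#5 t=3s: ALLOW
  req#6 t=3s: ALLOW
  req#7 t=3s: ALLOW
  req#8 t=3s: ALLOW
  req#9 t=3s: ALLOW
  req#10 t=4s: ALLOW
  req#11 t=4s: ALLOW
  req#12 t=4s: DENY
  req#13 t=4s: DENY
  req#14 t=4s: DENY
  req#15 t=4s: DENY
  req#16 t=4s: DENY
  req#17 t=4s: DENY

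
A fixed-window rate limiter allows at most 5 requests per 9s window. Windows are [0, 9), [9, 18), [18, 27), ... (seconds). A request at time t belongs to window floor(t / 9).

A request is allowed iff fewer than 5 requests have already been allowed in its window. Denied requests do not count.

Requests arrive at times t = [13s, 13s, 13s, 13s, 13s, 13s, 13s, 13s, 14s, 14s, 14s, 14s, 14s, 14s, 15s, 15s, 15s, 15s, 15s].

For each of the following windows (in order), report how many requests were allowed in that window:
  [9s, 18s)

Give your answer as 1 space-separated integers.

Answer: 5

Derivation:
Processing requests:
  req#1 t=13s (window 1): ALLOW
  req#2 t=13s (window 1): ALLOW
  req#3 t=13s (window 1): ALLOW
  req#4 t=13s (window 1): ALLOW
  req#5 t=13s (window 1): ALLOW
  req#6 t=13s (window 1): DENY
  req#7 t=13s (window 1): DENY
  req#8 t=13s (window 1): DENY
  req#9 t=14s (window 1): DENY
  req#10 t=14s (window 1): DENY
  req#11 t=14s (window 1): DENY
  req#12 t=14s (window 1): DENY
  req#13 t=14s (window 1): DENY
  req#14 t=14s (window 1): DENY
  req#15 t=15s (window 1): DENY
  req#16 t=15s (window 1): DENY
  req#17 t=15s (window 1): DENY
  req#18 t=15s (window 1): DENY
  req#19 t=15s (window 1): DENY

Allowed counts by window: 5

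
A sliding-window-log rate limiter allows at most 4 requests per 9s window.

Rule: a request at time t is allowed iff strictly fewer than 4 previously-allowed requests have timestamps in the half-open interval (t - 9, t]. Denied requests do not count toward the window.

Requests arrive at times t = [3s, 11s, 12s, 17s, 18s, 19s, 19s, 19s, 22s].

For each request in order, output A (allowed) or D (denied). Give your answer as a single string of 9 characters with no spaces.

Tracking allowed requests in the window:
  req#1 t=3s: ALLOW
  req#2 t=11s: ALLOW
  req#3 t=12s: ALLOW
  req#4 t=17s: ALLOW
  req#5 t=18s: ALLOW
  req#6 t=19s: DENY
  req#7 t=19s: DENY
  req#8 t=19s: DENY
  req#9 t=22s: ALLOW

Answer: AAAAADDDA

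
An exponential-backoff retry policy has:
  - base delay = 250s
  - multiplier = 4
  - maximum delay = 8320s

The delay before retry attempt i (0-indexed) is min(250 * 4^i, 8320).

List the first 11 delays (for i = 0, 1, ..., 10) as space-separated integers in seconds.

Computing each delay:
  i=0: min(250*4^0, 8320) = 250
  i=1: min(250*4^1, 8320) = 1000
  i=2: min(250*4^2, 8320) = 4000
  i=3: min(250*4^3, 8320) = 8320
  i=4: min(250*4^4, 8320) = 8320
  i=5: min(250*4^5, 8320) = 8320
  i=6: min(250*4^6, 8320) = 8320
  i=7: min(250*4^7, 8320) = 8320
  i=8: min(250*4^8, 8320) = 8320
  i=9: min(250*4^9, 8320) = 8320
  i=10: min(250*4^10, 8320) = 8320

Answer: 250 1000 4000 8320 8320 8320 8320 8320 8320 8320 8320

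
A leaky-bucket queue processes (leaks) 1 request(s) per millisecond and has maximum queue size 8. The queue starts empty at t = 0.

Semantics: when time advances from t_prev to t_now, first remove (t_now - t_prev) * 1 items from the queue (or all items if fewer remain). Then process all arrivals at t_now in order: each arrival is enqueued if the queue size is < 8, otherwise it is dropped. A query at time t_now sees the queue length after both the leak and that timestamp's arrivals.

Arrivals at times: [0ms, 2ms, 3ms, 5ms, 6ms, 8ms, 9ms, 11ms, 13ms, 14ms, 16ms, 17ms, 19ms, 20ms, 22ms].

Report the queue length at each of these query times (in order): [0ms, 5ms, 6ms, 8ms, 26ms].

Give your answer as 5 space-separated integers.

Queue lengths at query times:
  query t=0ms: backlog = 1
  query t=5ms: backlog = 1
  query t=6ms: backlog = 1
  query t=8ms: backlog = 1
  query t=26ms: backlog = 0

Answer: 1 1 1 1 0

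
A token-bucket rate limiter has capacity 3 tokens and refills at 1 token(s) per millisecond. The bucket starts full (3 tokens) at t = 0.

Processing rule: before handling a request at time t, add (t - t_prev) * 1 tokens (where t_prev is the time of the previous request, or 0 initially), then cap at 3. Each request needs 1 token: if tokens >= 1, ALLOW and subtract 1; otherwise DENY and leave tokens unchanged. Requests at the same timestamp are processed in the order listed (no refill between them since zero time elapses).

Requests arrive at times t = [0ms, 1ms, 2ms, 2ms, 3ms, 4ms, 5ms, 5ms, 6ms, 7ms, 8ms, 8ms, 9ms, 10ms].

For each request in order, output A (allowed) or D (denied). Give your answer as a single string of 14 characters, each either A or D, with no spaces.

Answer: AAAAAAAAAAADAA

Derivation:
Simulating step by step:
  req#1 t=0ms: ALLOW
  req#2 t=1ms: ALLOW
  req#3 t=2ms: ALLOW
  req#4 t=2ms: ALLOW
  req#5 t=3ms: ALLOW
  req#6 t=4ms: ALLOW
  req#7 t=5ms: ALLOW
  req#8 t=5ms: ALLOW
  req#9 t=6ms: ALLOW
  req#10 t=7ms: ALLOW
  req#11 t=8ms: ALLOW
  req#12 t=8ms: DENY
  req#13 t=9ms: ALLOW
  req#14 t=10ms: ALLOW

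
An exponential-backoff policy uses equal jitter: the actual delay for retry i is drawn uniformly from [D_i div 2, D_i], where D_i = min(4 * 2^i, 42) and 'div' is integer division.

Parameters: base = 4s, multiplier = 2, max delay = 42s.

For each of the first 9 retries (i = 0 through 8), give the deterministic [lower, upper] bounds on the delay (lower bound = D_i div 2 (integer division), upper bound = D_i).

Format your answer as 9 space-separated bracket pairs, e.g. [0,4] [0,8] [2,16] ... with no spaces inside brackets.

Answer: [2,4] [4,8] [8,16] [16,32] [21,42] [21,42] [21,42] [21,42] [21,42]

Derivation:
Computing bounds per retry:
  i=0: D_i=min(4*2^0,42)=4, bounds=[2,4]
  i=1: D_i=min(4*2^1,42)=8, bounds=[4,8]
  i=2: D_i=min(4*2^2,42)=16, bounds=[8,16]
  i=3: D_i=min(4*2^3,42)=32, bounds=[16,32]
  i=4: D_i=min(4*2^4,42)=42, bounds=[21,42]
  i=5: D_i=min(4*2^5,42)=42, bounds=[21,42]
  i=6: D_i=min(4*2^6,42)=42, bounds=[21,42]
  i=7: D_i=min(4*2^7,42)=42, bounds=[21,42]
  i=8: D_i=min(4*2^8,42)=42, bounds=[21,42]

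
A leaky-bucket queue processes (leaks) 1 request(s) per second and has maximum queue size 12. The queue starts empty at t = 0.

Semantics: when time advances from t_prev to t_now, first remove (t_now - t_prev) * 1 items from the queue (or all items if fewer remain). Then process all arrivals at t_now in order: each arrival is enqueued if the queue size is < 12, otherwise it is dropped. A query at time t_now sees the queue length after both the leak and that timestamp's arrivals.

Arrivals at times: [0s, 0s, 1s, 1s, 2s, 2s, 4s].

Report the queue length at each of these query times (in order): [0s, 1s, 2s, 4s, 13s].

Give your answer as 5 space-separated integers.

Answer: 2 3 4 3 0

Derivation:
Queue lengths at query times:
  query t=0s: backlog = 2
  query t=1s: backlog = 3
  query t=2s: backlog = 4
  query t=4s: backlog = 3
  query t=13s: backlog = 0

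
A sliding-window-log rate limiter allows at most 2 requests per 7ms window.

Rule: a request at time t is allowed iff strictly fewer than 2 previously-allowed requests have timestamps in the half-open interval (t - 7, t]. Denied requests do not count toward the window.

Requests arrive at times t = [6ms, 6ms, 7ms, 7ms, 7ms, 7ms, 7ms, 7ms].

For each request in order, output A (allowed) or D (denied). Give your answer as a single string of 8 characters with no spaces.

Tracking allowed requests in the window:
  req#1 t=6ms: ALLOW
  req#2 t=6ms: ALLOW
  req#3 t=7ms: DENY
  req#4 t=7ms: DENY
  req#5 t=7ms: DENY
  req#6 t=7ms: DENY
  req#7 t=7ms: DENY
  req#8 t=7ms: DENY

Answer: AADDDDDD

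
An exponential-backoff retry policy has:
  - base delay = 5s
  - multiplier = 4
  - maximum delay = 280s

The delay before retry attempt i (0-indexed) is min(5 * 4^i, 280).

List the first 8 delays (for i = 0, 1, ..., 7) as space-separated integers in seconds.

Computing each delay:
  i=0: min(5*4^0, 280) = 5
  i=1: min(5*4^1, 280) = 20
  i=2: min(5*4^2, 280) = 80
  i=3: min(5*4^3, 280) = 280
  i=4: min(5*4^4, 280) = 280
  i=5: min(5*4^5, 280) = 280
  i=6: min(5*4^6, 280) = 280
  i=7: min(5*4^7, 280) = 280

Answer: 5 20 80 280 280 280 280 280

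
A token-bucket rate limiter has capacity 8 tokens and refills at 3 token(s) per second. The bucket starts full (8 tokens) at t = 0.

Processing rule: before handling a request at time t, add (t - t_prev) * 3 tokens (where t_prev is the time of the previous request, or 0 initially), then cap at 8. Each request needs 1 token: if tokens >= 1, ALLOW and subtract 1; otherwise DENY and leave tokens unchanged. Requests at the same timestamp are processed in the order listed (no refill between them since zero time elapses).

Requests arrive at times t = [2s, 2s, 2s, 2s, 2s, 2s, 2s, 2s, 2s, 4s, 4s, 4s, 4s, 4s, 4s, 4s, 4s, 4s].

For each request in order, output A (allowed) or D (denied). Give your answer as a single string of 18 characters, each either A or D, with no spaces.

Answer: AAAAAAAADAAAAAADDD

Derivation:
Simulating step by step:
  req#1 t=2s: ALLOW
  req#2 t=2s: ALLOW
  req#3 t=2s: ALLOW
  req#4 t=2s: ALLOW
  req#5 t=2s: ALLOW
  req#6 t=2s: ALLOW
  req#7 t=2s: ALLOW
  req#8 t=2s: ALLOW
  req#9 t=2s: DENY
  req#10 t=4s: ALLOW
  req#11 t=4s: ALLOW
  req#12 t=4s: ALLOW
  req#13 t=4s: ALLOW
  req#14 t=4s: ALLOW
  req#15 t=4s: ALLOW
  req#16 t=4s: DENY
  req#17 t=4s: DENY
  req#18 t=4s: DENY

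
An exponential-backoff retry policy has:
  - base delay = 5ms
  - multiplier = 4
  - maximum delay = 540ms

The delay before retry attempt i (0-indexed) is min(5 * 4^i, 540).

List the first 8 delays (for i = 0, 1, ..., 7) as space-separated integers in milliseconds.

Computing each delay:
  i=0: min(5*4^0, 540) = 5
  i=1: min(5*4^1, 540) = 20
  i=2: min(5*4^2, 540) = 80
  i=3: min(5*4^3, 540) = 320
  i=4: min(5*4^4, 540) = 540
  i=5: min(5*4^5, 540) = 540
  i=6: min(5*4^6, 540) = 540
  i=7: min(5*4^7, 540) = 540

Answer: 5 20 80 320 540 540 540 540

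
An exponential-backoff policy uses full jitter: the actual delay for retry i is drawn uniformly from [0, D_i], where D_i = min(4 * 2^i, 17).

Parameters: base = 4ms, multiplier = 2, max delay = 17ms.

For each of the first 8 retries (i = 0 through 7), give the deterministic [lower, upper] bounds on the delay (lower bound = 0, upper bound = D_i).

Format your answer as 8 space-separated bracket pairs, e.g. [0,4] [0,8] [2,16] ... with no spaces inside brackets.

Computing bounds per retry:
  i=0: D_i=min(4*2^0,17)=4, bounds=[0,4]
  i=1: D_i=min(4*2^1,17)=8, bounds=[0,8]
  i=2: D_i=min(4*2^2,17)=16, bounds=[0,16]
  i=3: D_i=min(4*2^3,17)=17, bounds=[0,17]
  i=4: D_i=min(4*2^4,17)=17, bounds=[0,17]
  i=5: D_i=min(4*2^5,17)=17, bounds=[0,17]
  i=6: D_i=min(4*2^6,17)=17, bounds=[0,17]
  i=7: D_i=min(4*2^7,17)=17, bounds=[0,17]

Answer: [0,4] [0,8] [0,16] [0,17] [0,17] [0,17] [0,17] [0,17]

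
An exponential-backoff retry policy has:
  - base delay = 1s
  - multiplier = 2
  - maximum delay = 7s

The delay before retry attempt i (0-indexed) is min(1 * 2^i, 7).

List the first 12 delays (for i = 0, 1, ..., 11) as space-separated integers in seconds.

Answer: 1 2 4 7 7 7 7 7 7 7 7 7

Derivation:
Computing each delay:
  i=0: min(1*2^0, 7) = 1
  i=1: min(1*2^1, 7) = 2
  i=2: min(1*2^2, 7) = 4
  i=3: min(1*2^3, 7) = 7
  i=4: min(1*2^4, 7) = 7
  i=5: min(1*2^5, 7) = 7
  i=6: min(1*2^6, 7) = 7
  i=7: min(1*2^7, 7) = 7
  i=8: min(1*2^8, 7) = 7
  i=9: min(1*2^9, 7) = 7
  i=10: min(1*2^10, 7) = 7
  i=11: min(1*2^11, 7) = 7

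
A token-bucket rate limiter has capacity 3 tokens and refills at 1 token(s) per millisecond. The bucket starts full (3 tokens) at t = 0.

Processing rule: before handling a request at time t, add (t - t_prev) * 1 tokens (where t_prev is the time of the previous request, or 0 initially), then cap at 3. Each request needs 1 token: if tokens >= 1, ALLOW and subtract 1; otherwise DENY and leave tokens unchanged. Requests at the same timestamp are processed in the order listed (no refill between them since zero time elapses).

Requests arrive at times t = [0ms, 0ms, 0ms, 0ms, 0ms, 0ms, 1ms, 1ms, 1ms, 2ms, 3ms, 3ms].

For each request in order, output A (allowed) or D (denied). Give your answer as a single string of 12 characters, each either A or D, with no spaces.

Simulating step by step:
  req#1 t=0ms: ALLOW
  req#2 t=0ms: ALLOW
  req#3 t=0ms: ALLOW
  req#4 t=0ms: DENY
  req#5 t=0ms: DENY
  req#6 t=0ms: DENY
  req#7 t=1ms: ALLOW
  req#8 t=1ms: DENY
  req#9 t=1ms: DENY
  req#10 t=2ms: ALLOW
  req#11 t=3ms: ALLOW
  req#12 t=3ms: DENY

Answer: AAADDDADDAAD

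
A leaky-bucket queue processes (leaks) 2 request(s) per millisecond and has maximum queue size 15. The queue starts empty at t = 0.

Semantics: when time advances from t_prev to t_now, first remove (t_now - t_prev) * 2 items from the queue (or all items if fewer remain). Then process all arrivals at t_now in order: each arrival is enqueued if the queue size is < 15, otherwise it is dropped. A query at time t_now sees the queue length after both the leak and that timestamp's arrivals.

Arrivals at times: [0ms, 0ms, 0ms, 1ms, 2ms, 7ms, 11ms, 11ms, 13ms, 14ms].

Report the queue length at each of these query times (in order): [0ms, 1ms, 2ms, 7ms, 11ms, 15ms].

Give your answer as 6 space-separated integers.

Queue lengths at query times:
  query t=0ms: backlog = 3
  query t=1ms: backlog = 2
  query t=2ms: backlog = 1
  query t=7ms: backlog = 1
  query t=11ms: backlog = 2
  query t=15ms: backlog = 0

Answer: 3 2 1 1 2 0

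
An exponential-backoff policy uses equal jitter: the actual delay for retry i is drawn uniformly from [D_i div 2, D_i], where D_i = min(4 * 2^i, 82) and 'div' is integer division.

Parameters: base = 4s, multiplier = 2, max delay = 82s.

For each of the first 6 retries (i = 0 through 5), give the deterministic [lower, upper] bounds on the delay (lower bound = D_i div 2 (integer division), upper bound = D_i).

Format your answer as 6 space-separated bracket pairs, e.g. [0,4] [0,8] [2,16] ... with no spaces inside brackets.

Answer: [2,4] [4,8] [8,16] [16,32] [32,64] [41,82]

Derivation:
Computing bounds per retry:
  i=0: D_i=min(4*2^0,82)=4, bounds=[2,4]
  i=1: D_i=min(4*2^1,82)=8, bounds=[4,8]
  i=2: D_i=min(4*2^2,82)=16, bounds=[8,16]
  i=3: D_i=min(4*2^3,82)=32, bounds=[16,32]
  i=4: D_i=min(4*2^4,82)=64, bounds=[32,64]
  i=5: D_i=min(4*2^5,82)=82, bounds=[41,82]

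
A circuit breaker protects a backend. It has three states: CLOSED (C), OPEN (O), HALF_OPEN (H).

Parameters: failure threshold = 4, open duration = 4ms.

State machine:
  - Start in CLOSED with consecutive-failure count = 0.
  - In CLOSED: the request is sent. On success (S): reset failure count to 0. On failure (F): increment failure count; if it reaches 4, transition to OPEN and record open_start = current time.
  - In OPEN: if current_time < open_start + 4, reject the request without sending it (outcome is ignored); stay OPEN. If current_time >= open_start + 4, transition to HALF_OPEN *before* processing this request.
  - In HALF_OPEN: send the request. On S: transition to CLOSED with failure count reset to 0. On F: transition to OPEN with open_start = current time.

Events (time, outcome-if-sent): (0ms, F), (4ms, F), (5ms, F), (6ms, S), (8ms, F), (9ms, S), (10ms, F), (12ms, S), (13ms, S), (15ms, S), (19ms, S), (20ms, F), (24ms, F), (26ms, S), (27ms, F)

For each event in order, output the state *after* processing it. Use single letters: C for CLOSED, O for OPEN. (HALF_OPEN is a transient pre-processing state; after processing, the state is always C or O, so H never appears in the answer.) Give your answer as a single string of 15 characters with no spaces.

State after each event:
  event#1 t=0ms outcome=F: state=CLOSED
  event#2 t=4ms outcome=F: state=CLOSED
  event#3 t=5ms outcome=F: state=CLOSED
  event#4 t=6ms outcome=S: state=CLOSED
  event#5 t=8ms outcome=F: state=CLOSED
  event#6 t=9ms outcome=S: state=CLOSED
  event#7 t=10ms outcome=F: state=CLOSED
  event#8 t=12ms outcome=S: state=CLOSED
  event#9 t=13ms outcome=S: state=CLOSED
  event#10 t=15ms outcome=S: state=CLOSED
  event#11 t=19ms outcome=S: state=CLOSED
  event#12 t=20ms outcome=F: state=CLOSED
  event#13 t=24ms outcome=F: state=CLOSED
  event#14 t=26ms outcome=S: state=CLOSED
  event#15 t=27ms outcome=F: state=CLOSED

Answer: CCCCCCCCCCCCCCC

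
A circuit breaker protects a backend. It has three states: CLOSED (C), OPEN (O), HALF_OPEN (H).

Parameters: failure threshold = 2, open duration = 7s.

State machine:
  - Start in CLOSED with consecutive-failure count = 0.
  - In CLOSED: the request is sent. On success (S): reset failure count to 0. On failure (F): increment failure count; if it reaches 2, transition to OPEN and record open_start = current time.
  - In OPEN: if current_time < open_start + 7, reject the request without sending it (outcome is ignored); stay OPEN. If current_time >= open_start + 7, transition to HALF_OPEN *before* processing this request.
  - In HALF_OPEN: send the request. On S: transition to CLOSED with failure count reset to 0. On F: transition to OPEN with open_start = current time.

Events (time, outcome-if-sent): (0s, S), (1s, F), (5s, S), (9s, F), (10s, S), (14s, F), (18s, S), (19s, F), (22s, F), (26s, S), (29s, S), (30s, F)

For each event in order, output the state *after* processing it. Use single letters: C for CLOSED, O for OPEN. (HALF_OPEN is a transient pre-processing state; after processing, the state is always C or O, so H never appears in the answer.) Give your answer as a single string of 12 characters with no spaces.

State after each event:
  event#1 t=0s outcome=S: state=CLOSED
  event#2 t=1s outcome=F: state=CLOSED
  event#3 t=5s outcome=S: state=CLOSED
  event#4 t=9s outcome=F: state=CLOSED
  event#5 t=10s outcome=S: state=CLOSED
  event#6 t=14s outcome=F: state=CLOSED
  event#7 t=18s outcome=S: state=CLOSED
  event#8 t=19s outcome=F: state=CLOSED
  event#9 t=22s outcome=F: state=OPEN
  event#10 t=26s outcome=S: state=OPEN
  event#11 t=29s outcome=S: state=CLOSED
  event#12 t=30s outcome=F: state=CLOSED

Answer: CCCCCCCCOOCC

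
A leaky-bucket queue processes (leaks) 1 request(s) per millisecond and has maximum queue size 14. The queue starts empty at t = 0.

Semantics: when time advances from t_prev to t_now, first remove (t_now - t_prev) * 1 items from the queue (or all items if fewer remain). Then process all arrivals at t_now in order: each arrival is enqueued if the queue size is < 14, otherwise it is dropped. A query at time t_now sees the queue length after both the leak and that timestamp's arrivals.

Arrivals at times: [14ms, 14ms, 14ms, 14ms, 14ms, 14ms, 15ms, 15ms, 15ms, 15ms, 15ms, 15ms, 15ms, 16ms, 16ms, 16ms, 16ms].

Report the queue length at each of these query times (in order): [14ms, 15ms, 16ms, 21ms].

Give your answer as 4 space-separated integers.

Queue lengths at query times:
  query t=14ms: backlog = 6
  query t=15ms: backlog = 12
  query t=16ms: backlog = 14
  query t=21ms: backlog = 9

Answer: 6 12 14 9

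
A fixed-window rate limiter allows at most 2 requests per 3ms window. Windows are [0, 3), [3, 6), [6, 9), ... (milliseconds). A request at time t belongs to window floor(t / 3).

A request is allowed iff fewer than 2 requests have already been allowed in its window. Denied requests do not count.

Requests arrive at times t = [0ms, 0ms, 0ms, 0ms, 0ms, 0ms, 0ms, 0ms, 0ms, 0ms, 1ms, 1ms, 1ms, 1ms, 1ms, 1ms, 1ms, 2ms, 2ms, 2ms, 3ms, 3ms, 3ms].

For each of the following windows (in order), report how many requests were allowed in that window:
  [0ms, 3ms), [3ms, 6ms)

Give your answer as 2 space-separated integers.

Answer: 2 2

Derivation:
Processing requests:
  req#1 t=0ms (window 0): ALLOW
  req#2 t=0ms (window 0): ALLOW
  req#3 t=0ms (window 0): DENY
  req#4 t=0ms (window 0): DENY
  req#5 t=0ms (window 0): DENY
  req#6 t=0ms (window 0): DENY
  req#7 t=0ms (window 0): DENY
  req#8 t=0ms (window 0): DENY
  req#9 t=0ms (window 0): DENY
  req#10 t=0ms (window 0): DENY
  req#11 t=1ms (window 0): DENY
  req#12 t=1ms (window 0): DENY
  req#13 t=1ms (window 0): DENY
  req#14 t=1ms (window 0): DENY
  req#15 t=1ms (window 0): DENY
  req#16 t=1ms (window 0): DENY
  req#17 t=1ms (window 0): DENY
  req#18 t=2ms (window 0): DENY
  req#19 t=2ms (window 0): DENY
  req#20 t=2ms (window 0): DENY
  req#21 t=3ms (window 1): ALLOW
  req#22 t=3ms (window 1): ALLOW
  req#23 t=3ms (window 1): DENY

Allowed counts by window: 2 2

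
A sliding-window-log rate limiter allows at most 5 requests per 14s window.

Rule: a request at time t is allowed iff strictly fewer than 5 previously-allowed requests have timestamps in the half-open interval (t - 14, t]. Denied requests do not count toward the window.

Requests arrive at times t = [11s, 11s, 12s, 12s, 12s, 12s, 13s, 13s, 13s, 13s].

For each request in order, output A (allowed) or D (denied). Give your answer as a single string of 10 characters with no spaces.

Tracking allowed requests in the window:
  req#1 t=11s: ALLOW
  req#2 t=11s: ALLOW
  req#3 t=12s: ALLOW
  req#4 t=12s: ALLOW
  req#5 t=12s: ALLOW
  req#6 t=12s: DENY
  req#7 t=13s: DENY
  req#8 t=13s: DENY
  req#9 t=13s: DENY
  req#10 t=13s: DENY

Answer: AAAAADDDDD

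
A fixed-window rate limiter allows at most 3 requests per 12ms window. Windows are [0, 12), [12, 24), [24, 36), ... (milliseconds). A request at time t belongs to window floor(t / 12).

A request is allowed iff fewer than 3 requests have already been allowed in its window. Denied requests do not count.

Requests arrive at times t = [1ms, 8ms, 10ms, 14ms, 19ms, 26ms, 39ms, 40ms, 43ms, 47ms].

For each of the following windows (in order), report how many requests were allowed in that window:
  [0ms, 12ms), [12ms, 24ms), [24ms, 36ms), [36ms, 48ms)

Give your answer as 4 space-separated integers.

Processing requests:
  req#1 t=1ms (window 0): ALLOW
  req#2 t=8ms (window 0): ALLOW
  req#3 t=10ms (window 0): ALLOW
  req#4 t=14ms (window 1): ALLOW
  req#5 t=19ms (window 1): ALLOW
  req#6 t=26ms (window 2): ALLOW
  req#7 t=39ms (window 3): ALLOW
  req#8 t=40ms (window 3): ALLOW
  req#9 t=43ms (window 3): ALLOW
  req#10 t=47ms (window 3): DENY

Allowed counts by window: 3 2 1 3

Answer: 3 2 1 3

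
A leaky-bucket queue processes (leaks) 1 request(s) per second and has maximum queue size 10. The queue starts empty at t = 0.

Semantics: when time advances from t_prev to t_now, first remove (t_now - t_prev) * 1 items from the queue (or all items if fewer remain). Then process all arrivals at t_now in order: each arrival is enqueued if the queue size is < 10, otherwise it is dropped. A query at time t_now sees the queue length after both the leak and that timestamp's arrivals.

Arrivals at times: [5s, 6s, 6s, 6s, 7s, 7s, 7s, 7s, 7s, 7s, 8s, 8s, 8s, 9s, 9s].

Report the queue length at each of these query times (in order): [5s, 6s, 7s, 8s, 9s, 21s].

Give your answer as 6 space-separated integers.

Answer: 1 3 8 10 10 0

Derivation:
Queue lengths at query times:
  query t=5s: backlog = 1
  query t=6s: backlog = 3
  query t=7s: backlog = 8
  query t=8s: backlog = 10
  query t=9s: backlog = 10
  query t=21s: backlog = 0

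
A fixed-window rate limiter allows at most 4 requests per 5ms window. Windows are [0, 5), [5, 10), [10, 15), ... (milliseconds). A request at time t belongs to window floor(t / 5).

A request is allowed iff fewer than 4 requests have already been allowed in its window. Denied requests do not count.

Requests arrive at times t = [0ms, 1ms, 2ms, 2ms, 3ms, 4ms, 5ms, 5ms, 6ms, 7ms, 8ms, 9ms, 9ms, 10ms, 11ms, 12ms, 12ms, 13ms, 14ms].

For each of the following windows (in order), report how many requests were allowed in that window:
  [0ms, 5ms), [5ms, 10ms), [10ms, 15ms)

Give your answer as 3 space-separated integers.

Answer: 4 4 4

Derivation:
Processing requests:
  req#1 t=0ms (window 0): ALLOW
  req#2 t=1ms (window 0): ALLOW
  req#3 t=2ms (window 0): ALLOW
  req#4 t=2ms (window 0): ALLOW
  req#5 t=3ms (window 0): DENY
  req#6 t=4ms (window 0): DENY
  req#7 t=5ms (window 1): ALLOW
  req#8 t=5ms (window 1): ALLOW
  req#9 t=6ms (window 1): ALLOW
  req#10 t=7ms (window 1): ALLOW
  req#11 t=8ms (window 1): DENY
  req#12 t=9ms (window 1): DENY
  req#13 t=9ms (window 1): DENY
  req#14 t=10ms (window 2): ALLOW
  req#15 t=11ms (window 2): ALLOW
  req#16 t=12ms (window 2): ALLOW
  req#17 t=12ms (window 2): ALLOW
  req#18 t=13ms (window 2): DENY
  req#19 t=14ms (window 2): DENY

Allowed counts by window: 4 4 4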